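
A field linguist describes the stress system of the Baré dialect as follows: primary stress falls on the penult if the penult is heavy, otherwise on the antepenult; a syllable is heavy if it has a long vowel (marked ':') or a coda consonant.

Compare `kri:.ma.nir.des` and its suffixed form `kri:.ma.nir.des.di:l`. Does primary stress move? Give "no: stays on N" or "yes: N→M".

Base `kri:.ma.nir.des` (4 syllables):
  Weights: 2 ma L, 3 nir H, 4 des H.
  The penult (syllable 3, nir) is heavy, so it takes stress.
  → primary stress on syllable 3.
Suffixed `kri:.ma.nir.des.di:l` (5 syllables):
  Weights: 3 nir H, 4 des H, 5 di:l H.
  The penult (syllable 4, des) is heavy, so it takes stress.
  → primary stress on syllable 4.

yes: 3→4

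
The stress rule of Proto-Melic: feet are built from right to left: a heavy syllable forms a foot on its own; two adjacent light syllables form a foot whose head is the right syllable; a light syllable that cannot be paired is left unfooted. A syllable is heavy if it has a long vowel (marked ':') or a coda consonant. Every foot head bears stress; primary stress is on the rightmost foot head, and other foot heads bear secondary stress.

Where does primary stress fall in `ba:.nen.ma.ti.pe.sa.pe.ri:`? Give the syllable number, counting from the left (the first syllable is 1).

8

Weights: 1 ba: H, 2 nen H, 3 ma L, 4 ti L, 5 pe L, 6 sa L, 7 pe L, 8 ri: H.
Parse right to left (heavy = foot alone; LL = one foot; stranded L unfooted): (ˈba:) (ˈnen) ma (ti.ˈpe) (sa.ˈpe) (ˈri:).
Foot heads: 1, 2, 5, 7, 8.
Primary stress on the rightmost head = syllable 8.
Primary stress: syllable 8 → ba:.nen.ma.ti.pe.sa.pe.ˈri:.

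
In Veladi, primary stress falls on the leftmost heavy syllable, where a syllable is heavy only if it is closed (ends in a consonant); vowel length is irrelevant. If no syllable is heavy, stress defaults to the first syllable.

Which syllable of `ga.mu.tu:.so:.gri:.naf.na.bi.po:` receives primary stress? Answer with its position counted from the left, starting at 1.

Weights: 1 ga L, 2 mu L, 3 tu: L, 4 so: L, 5 gri: L, 6 naf H, 7 na L, 8 bi L, 9 po: L.
Heavy syllables in the domain: 6. The leftmost is syllable 6 (naf).
Primary stress: syllable 6 → ga.mu.tu:.so:.gri:.ˈnaf.na.bi.po:.

6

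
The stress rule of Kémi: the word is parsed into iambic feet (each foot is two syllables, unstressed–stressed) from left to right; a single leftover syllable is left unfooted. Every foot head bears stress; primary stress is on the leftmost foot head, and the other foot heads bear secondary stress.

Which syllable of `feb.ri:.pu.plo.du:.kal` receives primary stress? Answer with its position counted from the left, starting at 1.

2

Parse left to right into iambic (σˈσ) feet: (feb.ˈri:) (pu.ˈplo) (du:.ˈkal).
Foot heads (stressed positions): 2, 4, 6.
End Rule Leftmost: primary stress on the leftmost head = syllable 2.
Primary stress: syllable 2 → feb.ˈri:.pu.plo.du:.kal.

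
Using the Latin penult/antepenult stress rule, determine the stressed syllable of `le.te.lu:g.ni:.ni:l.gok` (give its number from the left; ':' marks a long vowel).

5

Classical Latin: stress the penult if heavy (long vowel or closed), else the antepenult.
Weights: 4 ni: H, 5 ni:l H, 6 gok H.
The penult (syllable 5, ni:l) is heavy, so it takes stress.
Stress on syllable 5: le.te.lu:g.ni:.ˈni:l.gok.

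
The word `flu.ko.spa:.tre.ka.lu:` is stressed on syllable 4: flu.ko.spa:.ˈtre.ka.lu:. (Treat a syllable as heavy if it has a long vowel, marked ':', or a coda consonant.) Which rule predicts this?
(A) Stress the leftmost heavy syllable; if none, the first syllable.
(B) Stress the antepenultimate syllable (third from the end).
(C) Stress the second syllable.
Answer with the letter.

B

Rule A → syllable 3 (observed: 4).
Rule B → syllable 4 ✓.
Rule C → syllable 2 (observed: 4).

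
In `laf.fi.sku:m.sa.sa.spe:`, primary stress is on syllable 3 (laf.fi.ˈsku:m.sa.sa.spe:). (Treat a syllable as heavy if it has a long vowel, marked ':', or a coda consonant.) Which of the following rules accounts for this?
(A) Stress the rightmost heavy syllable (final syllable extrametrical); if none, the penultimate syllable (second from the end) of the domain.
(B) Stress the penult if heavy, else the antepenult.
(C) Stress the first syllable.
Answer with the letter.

A

Rule A → syllable 3 ✓.
Rule B → syllable 4 (observed: 3).
Rule C → syllable 1 (observed: 3).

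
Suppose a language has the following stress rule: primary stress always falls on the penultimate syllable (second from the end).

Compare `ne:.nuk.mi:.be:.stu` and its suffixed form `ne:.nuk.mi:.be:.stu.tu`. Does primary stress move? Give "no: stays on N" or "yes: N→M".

Base `ne:.nuk.mi:.be:.stu` (5 syllables):
  The word has 5 syllables; the penultimate syllable (second from the end) is syllable 4 (be:).
  → primary stress on syllable 4.
Suffixed `ne:.nuk.mi:.be:.stu.tu` (6 syllables):
  The word has 6 syllables; the penultimate syllable (second from the end) is syllable 5 (stu).
  → primary stress on syllable 5.

yes: 4→5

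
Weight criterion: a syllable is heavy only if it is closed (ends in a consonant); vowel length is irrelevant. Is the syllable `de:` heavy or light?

`de:`: long vowel, open (no coda). Open (no coda) → light.

light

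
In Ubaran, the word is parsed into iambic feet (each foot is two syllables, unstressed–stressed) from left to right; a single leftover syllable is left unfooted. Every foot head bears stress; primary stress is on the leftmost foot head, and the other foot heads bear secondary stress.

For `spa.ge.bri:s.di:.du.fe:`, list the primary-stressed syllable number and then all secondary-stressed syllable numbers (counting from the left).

Parse left to right into iambic (σˈσ) feet: (spa.ˈge) (bri:s.ˈdi:) (du.ˈfe:).
Foot heads (stressed positions): 2, 4, 6.
End Rule Leftmost: primary stress on the leftmost head = syllable 2.
Secondary stress on 4, 6: spa.ˈge.bri:s.ˌdi:.du.ˌfe:.

primary 2, secondary 4, 6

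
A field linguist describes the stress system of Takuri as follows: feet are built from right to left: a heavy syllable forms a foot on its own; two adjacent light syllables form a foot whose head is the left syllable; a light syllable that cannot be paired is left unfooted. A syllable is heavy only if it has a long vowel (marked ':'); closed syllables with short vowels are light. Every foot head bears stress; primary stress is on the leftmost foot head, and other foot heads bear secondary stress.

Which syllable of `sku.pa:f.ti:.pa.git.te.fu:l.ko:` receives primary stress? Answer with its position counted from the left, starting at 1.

Weights: 1 sku L, 2 pa:f H, 3 ti: H, 4 pa L, 5 git L, 6 te L, 7 fu:l H, 8 ko: H.
Parse right to left (heavy = foot alone; LL = one foot; stranded L unfooted): sku (ˈpa:f) (ˈti:) pa (ˈgit.te) (ˈfu:l) (ˈko:).
Foot heads: 2, 3, 5, 7, 8.
Primary stress on the leftmost head = syllable 2.
Primary stress: syllable 2 → sku.ˈpa:f.ti:.pa.git.te.fu:l.ko:.

2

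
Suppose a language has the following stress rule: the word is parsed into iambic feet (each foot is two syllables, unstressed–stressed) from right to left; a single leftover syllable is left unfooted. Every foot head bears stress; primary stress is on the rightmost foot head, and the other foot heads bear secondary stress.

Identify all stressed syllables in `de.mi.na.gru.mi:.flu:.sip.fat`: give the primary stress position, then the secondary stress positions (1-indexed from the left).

Parse right to left into iambic (σˈσ) feet: (de.ˈmi) (na.ˈgru) (mi:.ˈflu:) (sip.ˈfat).
Foot heads (stressed positions): 2, 4, 6, 8.
End Rule Rightmost: primary stress on the rightmost head = syllable 8.
Secondary stress on 2, 4, 6: de.ˌmi.na.ˌgru.mi:.ˌflu:.sip.ˈfat.

primary 8, secondary 2, 4, 6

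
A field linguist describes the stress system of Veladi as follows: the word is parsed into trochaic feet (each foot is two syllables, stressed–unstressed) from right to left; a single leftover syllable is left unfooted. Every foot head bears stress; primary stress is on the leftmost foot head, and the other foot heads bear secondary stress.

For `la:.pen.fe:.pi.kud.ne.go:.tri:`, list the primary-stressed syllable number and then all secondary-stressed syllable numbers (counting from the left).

primary 1, secondary 3, 5, 7

Parse right to left into trochaic (ˈσσ) feet: (ˈla:.pen) (ˈfe:.pi) (ˈkud.ne) (ˈgo:.tri:).
Foot heads (stressed positions): 1, 3, 5, 7.
End Rule Leftmost: primary stress on the leftmost head = syllable 1.
Secondary stress on 3, 5, 7: ˈla:.pen.ˌfe:.pi.ˌkud.ne.ˌgo:.tri:.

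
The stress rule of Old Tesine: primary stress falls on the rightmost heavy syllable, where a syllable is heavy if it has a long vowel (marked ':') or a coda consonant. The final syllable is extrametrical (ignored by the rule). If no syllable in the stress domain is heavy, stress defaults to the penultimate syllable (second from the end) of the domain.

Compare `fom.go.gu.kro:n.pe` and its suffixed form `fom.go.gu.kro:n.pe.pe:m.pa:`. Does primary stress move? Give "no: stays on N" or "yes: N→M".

Base `fom.go.gu.kro:n.pe` (5 syllables):
  The final syllable (5, pe) is extrametrical; the stress domain is syllables 1–4.
  Weights: 1 fom H, 2 go L, 3 gu L, 4 kro:n H.
  Heavy syllables in the domain: 1, 4. The rightmost is syllable 4 (kro:n).
  → primary stress on syllable 4.
Suffixed `fom.go.gu.kro:n.pe.pe:m.pa:` (7 syllables):
  The final syllable (7, pa:) is extrametrical; the stress domain is syllables 1–6.
  Weights: 1 fom H, 2 go L, 3 gu L, 4 kro:n H, 5 pe L, 6 pe:m H.
  Heavy syllables in the domain: 1, 4, 6. The rightmost is syllable 6 (pe:m).
  → primary stress on syllable 6.

yes: 4→6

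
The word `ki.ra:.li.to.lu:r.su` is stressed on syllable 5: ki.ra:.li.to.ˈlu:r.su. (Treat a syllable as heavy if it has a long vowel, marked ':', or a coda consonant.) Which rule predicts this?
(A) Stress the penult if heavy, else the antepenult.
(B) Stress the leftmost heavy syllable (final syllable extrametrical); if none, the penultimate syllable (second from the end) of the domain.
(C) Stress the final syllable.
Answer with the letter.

A

Rule A → syllable 5 ✓.
Rule B → syllable 2 (observed: 5).
Rule C → syllable 6 (observed: 5).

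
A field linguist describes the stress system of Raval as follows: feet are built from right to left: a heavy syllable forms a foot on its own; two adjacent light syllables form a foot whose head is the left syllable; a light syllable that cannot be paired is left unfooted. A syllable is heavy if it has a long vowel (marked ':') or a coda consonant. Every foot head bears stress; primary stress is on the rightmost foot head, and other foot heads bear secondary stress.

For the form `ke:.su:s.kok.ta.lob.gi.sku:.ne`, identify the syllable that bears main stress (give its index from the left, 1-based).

7

Weights: 1 ke: H, 2 su:s H, 3 kok H, 4 ta L, 5 lob H, 6 gi L, 7 sku: H, 8 ne L.
Parse right to left (heavy = foot alone; LL = one foot; stranded L unfooted): (ˈke:) (ˈsu:s) (ˈkok) ta (ˈlob) gi (ˈsku:) ne.
Foot heads: 1, 2, 3, 5, 7.
Primary stress on the rightmost head = syllable 7.
Primary stress: syllable 7 → ke:.su:s.kok.ta.lob.gi.ˈsku:.ne.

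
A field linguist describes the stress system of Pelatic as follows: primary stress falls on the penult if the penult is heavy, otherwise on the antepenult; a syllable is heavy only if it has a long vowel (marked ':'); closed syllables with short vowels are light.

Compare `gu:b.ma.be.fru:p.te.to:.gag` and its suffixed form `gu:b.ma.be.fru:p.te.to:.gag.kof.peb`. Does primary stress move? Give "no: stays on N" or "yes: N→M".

yes: 6→7

Base `gu:b.ma.be.fru:p.te.to:.gag` (7 syllables):
  Weights: 5 te L, 6 to: H, 7 gag L.
  The penult (syllable 6, to:) is heavy, so it takes stress.
  → primary stress on syllable 6.
Suffixed `gu:b.ma.be.fru:p.te.to:.gag.kof.peb` (9 syllables):
  Weights: 7 gag L, 8 kof L, 9 peb L.
  The penult (syllable 8, kof) is light, so stress falls on the antepenult (syllable 7, gag).
  → primary stress on syllable 7.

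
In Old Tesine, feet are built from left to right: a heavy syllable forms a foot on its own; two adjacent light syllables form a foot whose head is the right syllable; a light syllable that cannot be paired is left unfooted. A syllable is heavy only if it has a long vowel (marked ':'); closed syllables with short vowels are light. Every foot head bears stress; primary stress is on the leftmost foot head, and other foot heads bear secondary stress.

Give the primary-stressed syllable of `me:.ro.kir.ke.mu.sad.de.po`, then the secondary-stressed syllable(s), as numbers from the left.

Weights: 1 me: H, 2 ro L, 3 kir L, 4 ke L, 5 mu L, 6 sad L, 7 de L, 8 po L.
Parse left to right (heavy = foot alone; LL = one foot; stranded L unfooted): (ˈme:) (ro.ˈkir) (ke.ˈmu) (sad.ˈde) po.
Foot heads: 1, 3, 5, 7.
Primary stress on the leftmost head = syllable 1.
Secondary stress on 3, 5, 7: ˈme:.ro.ˌkir.ke.ˌmu.sad.ˌde.po.

primary 1, secondary 3, 5, 7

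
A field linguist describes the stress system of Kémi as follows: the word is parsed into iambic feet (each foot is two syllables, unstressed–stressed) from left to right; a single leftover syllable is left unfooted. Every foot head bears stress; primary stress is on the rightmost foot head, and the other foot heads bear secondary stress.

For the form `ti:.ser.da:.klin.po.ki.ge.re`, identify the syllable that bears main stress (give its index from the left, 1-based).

Parse left to right into iambic (σˈσ) feet: (ti:.ˈser) (da:.ˈklin) (po.ˈki) (ge.ˈre).
Foot heads (stressed positions): 2, 4, 6, 8.
End Rule Rightmost: primary stress on the rightmost head = syllable 8.
Primary stress: syllable 8 → ti:.ser.da:.klin.po.ki.ge.ˈre.

8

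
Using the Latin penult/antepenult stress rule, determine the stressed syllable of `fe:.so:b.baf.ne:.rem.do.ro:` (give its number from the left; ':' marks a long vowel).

Classical Latin: stress the penult if heavy (long vowel or closed), else the antepenult.
Weights: 5 rem H, 6 do L, 7 ro: H.
The penult (syllable 6, do) is light, so stress falls on the antepenult (syllable 5, rem).
Stress on syllable 5: fe:.so:b.baf.ne:.ˈrem.do.ro:.

5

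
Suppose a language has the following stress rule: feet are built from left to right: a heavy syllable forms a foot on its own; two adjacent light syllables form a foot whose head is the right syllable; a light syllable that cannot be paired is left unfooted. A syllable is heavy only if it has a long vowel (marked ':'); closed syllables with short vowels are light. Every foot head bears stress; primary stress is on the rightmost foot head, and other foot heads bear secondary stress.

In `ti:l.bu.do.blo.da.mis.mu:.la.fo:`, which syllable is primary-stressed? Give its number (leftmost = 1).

Weights: 1 ti:l H, 2 bu L, 3 do L, 4 blo L, 5 da L, 6 mis L, 7 mu: H, 8 la L, 9 fo: H.
Parse left to right (heavy = foot alone; LL = one foot; stranded L unfooted): (ˈti:l) (bu.ˈdo) (blo.ˈda) mis (ˈmu:) la (ˈfo:).
Foot heads: 1, 3, 5, 7, 9.
Primary stress on the rightmost head = syllable 9.
Primary stress: syllable 9 → ti:l.bu.do.blo.da.mis.mu:.la.ˈfo:.

9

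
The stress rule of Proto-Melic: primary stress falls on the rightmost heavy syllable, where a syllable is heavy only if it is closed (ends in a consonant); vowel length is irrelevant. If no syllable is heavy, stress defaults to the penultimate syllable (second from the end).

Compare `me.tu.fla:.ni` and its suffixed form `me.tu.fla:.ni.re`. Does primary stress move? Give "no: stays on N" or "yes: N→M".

Base `me.tu.fla:.ni` (4 syllables):
  Weights: 1 me L, 2 tu L, 3 fla: L, 4 ni L.
  No heavy syllable in the domain; default to the penultimate syllable (second from the end) = syllable 3.
  → primary stress on syllable 3.
Suffixed `me.tu.fla:.ni.re` (5 syllables):
  Weights: 1 me L, 2 tu L, 3 fla: L, 4 ni L, 5 re L.
  No heavy syllable in the domain; default to the penultimate syllable (second from the end) = syllable 4.
  → primary stress on syllable 4.

yes: 3→4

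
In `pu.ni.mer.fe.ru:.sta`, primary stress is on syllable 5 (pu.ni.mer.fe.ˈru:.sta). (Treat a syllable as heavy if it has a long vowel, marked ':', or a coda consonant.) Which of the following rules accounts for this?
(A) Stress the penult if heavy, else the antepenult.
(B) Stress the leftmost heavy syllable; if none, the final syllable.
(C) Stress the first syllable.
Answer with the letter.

A

Rule A → syllable 5 ✓.
Rule B → syllable 3 (observed: 5).
Rule C → syllable 1 (observed: 5).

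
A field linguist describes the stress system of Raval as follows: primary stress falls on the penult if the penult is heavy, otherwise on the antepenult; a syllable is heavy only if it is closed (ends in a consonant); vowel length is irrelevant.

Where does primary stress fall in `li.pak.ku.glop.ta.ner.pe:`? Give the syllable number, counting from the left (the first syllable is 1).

Weights: 5 ta L, 6 ner H, 7 pe: L.
The penult (syllable 6, ner) is heavy, so it takes stress.
Primary stress: syllable 6 → li.pak.ku.glop.ta.ˈner.pe:.

6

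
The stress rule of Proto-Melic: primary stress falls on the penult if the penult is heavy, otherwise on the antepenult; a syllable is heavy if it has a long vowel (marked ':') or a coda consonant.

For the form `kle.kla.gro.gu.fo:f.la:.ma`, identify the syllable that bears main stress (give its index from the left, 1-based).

6

Weights: 5 fo:f H, 6 la: H, 7 ma L.
The penult (syllable 6, la:) is heavy, so it takes stress.
Primary stress: syllable 6 → kle.kla.gro.gu.fo:f.ˈla:.ma.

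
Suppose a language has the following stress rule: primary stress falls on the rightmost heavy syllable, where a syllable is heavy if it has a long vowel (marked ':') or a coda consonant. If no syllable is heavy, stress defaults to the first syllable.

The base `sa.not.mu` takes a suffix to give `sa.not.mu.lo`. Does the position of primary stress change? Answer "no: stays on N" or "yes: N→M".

Base `sa.not.mu` (3 syllables):
  Weights: 1 sa L, 2 not H, 3 mu L.
  Heavy syllables in the domain: 2. The rightmost is syllable 2 (not).
  → primary stress on syllable 2.
Suffixed `sa.not.mu.lo` (4 syllables):
  Weights: 1 sa L, 2 not H, 3 mu L, 4 lo L.
  Heavy syllables in the domain: 2. The rightmost is syllable 2 (not).
  → primary stress on syllable 2.

no: stays on 2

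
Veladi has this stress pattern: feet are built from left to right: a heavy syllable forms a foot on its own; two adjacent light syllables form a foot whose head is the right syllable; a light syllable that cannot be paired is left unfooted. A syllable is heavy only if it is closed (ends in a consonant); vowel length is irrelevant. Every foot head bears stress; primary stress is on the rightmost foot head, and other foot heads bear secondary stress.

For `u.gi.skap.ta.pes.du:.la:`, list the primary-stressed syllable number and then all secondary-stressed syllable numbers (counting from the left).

Weights: 1 u L, 2 gi L, 3 skap H, 4 ta L, 5 pes H, 6 du: L, 7 la: L.
Parse left to right (heavy = foot alone; LL = one foot; stranded L unfooted): (u.ˈgi) (ˈskap) ta (ˈpes) (du:.ˈla:).
Foot heads: 2, 3, 5, 7.
Primary stress on the rightmost head = syllable 7.
Secondary stress on 2, 3, 5: u.ˌgi.ˌskap.ta.ˌpes.du:.ˈla:.

primary 7, secondary 2, 3, 5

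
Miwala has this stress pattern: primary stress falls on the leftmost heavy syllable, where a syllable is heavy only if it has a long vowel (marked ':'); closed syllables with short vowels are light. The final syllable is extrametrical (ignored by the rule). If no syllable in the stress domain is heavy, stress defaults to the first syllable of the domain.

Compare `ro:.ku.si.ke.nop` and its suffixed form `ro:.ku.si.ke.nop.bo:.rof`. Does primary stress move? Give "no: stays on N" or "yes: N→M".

Base `ro:.ku.si.ke.nop` (5 syllables):
  The final syllable (5, nop) is extrametrical; the stress domain is syllables 1–4.
  Weights: 1 ro: H, 2 ku L, 3 si L, 4 ke L.
  Heavy syllables in the domain: 1. The leftmost is syllable 1 (ro:).
  → primary stress on syllable 1.
Suffixed `ro:.ku.si.ke.nop.bo:.rof` (7 syllables):
  The final syllable (7, rof) is extrametrical; the stress domain is syllables 1–6.
  Weights: 1 ro: H, 2 ku L, 3 si L, 4 ke L, 5 nop L, 6 bo: H.
  Heavy syllables in the domain: 1, 6. The leftmost is syllable 1 (ro:).
  → primary stress on syllable 1.

no: stays on 1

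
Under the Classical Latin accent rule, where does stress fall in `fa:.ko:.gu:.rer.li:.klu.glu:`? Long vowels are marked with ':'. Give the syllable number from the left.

Classical Latin: stress the penult if heavy (long vowel or closed), else the antepenult.
Weights: 5 li: H, 6 klu L, 7 glu: H.
The penult (syllable 6, klu) is light, so stress falls on the antepenult (syllable 5, li:).
Stress on syllable 5: fa:.ko:.gu:.rer.ˈli:.klu.glu:.

5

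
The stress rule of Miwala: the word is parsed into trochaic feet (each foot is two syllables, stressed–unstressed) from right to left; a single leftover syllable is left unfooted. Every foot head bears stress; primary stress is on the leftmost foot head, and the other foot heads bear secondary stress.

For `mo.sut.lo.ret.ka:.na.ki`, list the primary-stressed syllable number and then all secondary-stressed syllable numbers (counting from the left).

primary 2, secondary 4, 6

Parse right to left into trochaic (ˈσσ) feet: mo (ˈsut.lo) (ˈret.ka:) (ˈna.ki). Syllable 1 is left unfooted.
Foot heads (stressed positions): 2, 4, 6.
End Rule Leftmost: primary stress on the leftmost head = syllable 2.
Secondary stress on 4, 6: mo.ˈsut.lo.ˌret.ka:.ˌna.ki.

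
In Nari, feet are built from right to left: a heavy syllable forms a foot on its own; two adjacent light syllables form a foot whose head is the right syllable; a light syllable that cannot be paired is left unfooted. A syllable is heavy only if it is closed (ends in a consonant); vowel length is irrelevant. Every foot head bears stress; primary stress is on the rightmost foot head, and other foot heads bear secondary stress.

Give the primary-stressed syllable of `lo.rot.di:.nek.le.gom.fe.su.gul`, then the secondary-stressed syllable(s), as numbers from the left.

primary 9, secondary 2, 4, 6, 8

Weights: 1 lo L, 2 rot H, 3 di: L, 4 nek H, 5 le L, 6 gom H, 7 fe L, 8 su L, 9 gul H.
Parse right to left (heavy = foot alone; LL = one foot; stranded L unfooted): lo (ˈrot) di: (ˈnek) le (ˈgom) (fe.ˈsu) (ˈgul).
Foot heads: 2, 4, 6, 8, 9.
Primary stress on the rightmost head = syllable 9.
Secondary stress on 2, 4, 6, 8: lo.ˌrot.di:.ˌnek.le.ˌgom.fe.ˌsu.ˈgul.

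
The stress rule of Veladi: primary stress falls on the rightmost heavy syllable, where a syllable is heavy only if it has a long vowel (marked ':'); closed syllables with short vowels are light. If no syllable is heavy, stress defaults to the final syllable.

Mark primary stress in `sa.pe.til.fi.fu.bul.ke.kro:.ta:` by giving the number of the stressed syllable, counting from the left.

Weights: 1 sa L, 2 pe L, 3 til L, 4 fi L, 5 fu L, 6 bul L, 7 ke L, 8 kro: H, 9 ta: H.
Heavy syllables in the domain: 8, 9. The rightmost is syllable 9 (ta:).
Primary stress: syllable 9 → sa.pe.til.fi.fu.bul.ke.kro:.ˈta:.

9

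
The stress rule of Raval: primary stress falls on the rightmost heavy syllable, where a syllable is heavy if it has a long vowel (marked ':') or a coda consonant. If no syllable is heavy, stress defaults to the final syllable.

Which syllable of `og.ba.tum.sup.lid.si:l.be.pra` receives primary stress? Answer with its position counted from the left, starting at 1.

6

Weights: 1 og H, 2 ba L, 3 tum H, 4 sup H, 5 lid H, 6 si:l H, 7 be L, 8 pra L.
Heavy syllables in the domain: 1, 3, 4, 5, 6. The rightmost is syllable 6 (si:l).
Primary stress: syllable 6 → og.ba.tum.sup.lid.ˈsi:l.be.pra.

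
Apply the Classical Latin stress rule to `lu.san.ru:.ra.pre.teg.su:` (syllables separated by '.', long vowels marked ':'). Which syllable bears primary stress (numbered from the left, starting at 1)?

Classical Latin: stress the penult if heavy (long vowel or closed), else the antepenult.
Weights: 5 pre L, 6 teg H, 7 su: H.
The penult (syllable 6, teg) is heavy, so it takes stress.
Stress on syllable 6: lu.san.ru:.ra.pre.ˈteg.su:.

6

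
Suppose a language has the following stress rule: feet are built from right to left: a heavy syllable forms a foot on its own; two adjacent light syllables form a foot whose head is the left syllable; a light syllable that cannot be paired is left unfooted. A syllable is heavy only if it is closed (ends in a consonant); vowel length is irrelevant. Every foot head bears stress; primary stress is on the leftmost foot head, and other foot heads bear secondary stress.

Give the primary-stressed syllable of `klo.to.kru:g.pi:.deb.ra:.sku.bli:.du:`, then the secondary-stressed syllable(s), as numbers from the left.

primary 1, secondary 3, 5, 6, 8

Weights: 1 klo L, 2 to L, 3 kru:g H, 4 pi: L, 5 deb H, 6 ra: L, 7 sku L, 8 bli: L, 9 du: L.
Parse right to left (heavy = foot alone; LL = one foot; stranded L unfooted): (ˈklo.to) (ˈkru:g) pi: (ˈdeb) (ˈra:.sku) (ˈbli:.du:).
Foot heads: 1, 3, 5, 6, 8.
Primary stress on the leftmost head = syllable 1.
Secondary stress on 3, 5, 6, 8: ˈklo.to.ˌkru:g.pi:.ˌdeb.ˌra:.sku.ˌbli:.du:.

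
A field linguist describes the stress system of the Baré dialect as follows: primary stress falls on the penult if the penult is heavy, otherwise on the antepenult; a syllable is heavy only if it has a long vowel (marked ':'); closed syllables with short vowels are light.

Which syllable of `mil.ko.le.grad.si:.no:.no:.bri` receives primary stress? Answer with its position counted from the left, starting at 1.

Weights: 6 no: H, 7 no: H, 8 bri L.
The penult (syllable 7, no:) is heavy, so it takes stress.
Primary stress: syllable 7 → mil.ko.le.grad.si:.no:.ˈno:.bri.

7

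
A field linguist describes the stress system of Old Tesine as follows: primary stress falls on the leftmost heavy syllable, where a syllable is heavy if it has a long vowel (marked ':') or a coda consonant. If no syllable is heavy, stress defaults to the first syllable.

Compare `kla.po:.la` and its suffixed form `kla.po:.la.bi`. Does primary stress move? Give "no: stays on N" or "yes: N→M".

no: stays on 2

Base `kla.po:.la` (3 syllables):
  Weights: 1 kla L, 2 po: H, 3 la L.
  Heavy syllables in the domain: 2. The leftmost is syllable 2 (po:).
  → primary stress on syllable 2.
Suffixed `kla.po:.la.bi` (4 syllables):
  Weights: 1 kla L, 2 po: H, 3 la L, 4 bi L.
  Heavy syllables in the domain: 2. The leftmost is syllable 2 (po:).
  → primary stress on syllable 2.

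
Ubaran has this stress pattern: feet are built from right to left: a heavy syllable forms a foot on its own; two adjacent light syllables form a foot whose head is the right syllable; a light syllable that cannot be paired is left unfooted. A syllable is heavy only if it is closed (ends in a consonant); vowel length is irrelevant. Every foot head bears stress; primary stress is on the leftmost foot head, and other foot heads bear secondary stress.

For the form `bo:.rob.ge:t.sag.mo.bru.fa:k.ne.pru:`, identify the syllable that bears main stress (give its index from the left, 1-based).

Weights: 1 bo: L, 2 rob H, 3 ge:t H, 4 sag H, 5 mo L, 6 bru L, 7 fa:k H, 8 ne L, 9 pru: L.
Parse right to left (heavy = foot alone; LL = one foot; stranded L unfooted): bo: (ˈrob) (ˈge:t) (ˈsag) (mo.ˈbru) (ˈfa:k) (ne.ˈpru:).
Foot heads: 2, 3, 4, 6, 7, 9.
Primary stress on the leftmost head = syllable 2.
Primary stress: syllable 2 → bo:.ˈrob.ge:t.sag.mo.bru.fa:k.ne.pru:.

2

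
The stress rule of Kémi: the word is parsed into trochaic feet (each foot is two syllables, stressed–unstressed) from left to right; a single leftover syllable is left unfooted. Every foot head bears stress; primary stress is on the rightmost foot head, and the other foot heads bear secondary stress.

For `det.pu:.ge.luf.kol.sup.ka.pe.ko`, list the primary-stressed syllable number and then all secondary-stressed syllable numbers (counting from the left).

primary 7, secondary 1, 3, 5

Parse left to right into trochaic (ˈσσ) feet: (ˈdet.pu:) (ˈge.luf) (ˈkol.sup) (ˈka.pe) ko. Syllable 9 is left unfooted.
Foot heads (stressed positions): 1, 3, 5, 7.
End Rule Rightmost: primary stress on the rightmost head = syllable 7.
Secondary stress on 1, 3, 5: ˌdet.pu:.ˌge.luf.ˌkol.sup.ˈka.pe.ko.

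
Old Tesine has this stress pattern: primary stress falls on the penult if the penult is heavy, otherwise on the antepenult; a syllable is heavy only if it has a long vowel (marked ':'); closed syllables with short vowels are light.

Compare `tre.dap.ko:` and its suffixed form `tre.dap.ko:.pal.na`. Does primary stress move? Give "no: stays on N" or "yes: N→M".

yes: 1→3

Base `tre.dap.ko:` (3 syllables):
  Weights: 1 tre L, 2 dap L, 3 ko: H.
  The penult (syllable 2, dap) is light, so stress falls on the antepenult (syllable 1, tre).
  → primary stress on syllable 1.
Suffixed `tre.dap.ko:.pal.na` (5 syllables):
  Weights: 3 ko: H, 4 pal L, 5 na L.
  The penult (syllable 4, pal) is light, so stress falls on the antepenult (syllable 3, ko:).
  → primary stress on syllable 3.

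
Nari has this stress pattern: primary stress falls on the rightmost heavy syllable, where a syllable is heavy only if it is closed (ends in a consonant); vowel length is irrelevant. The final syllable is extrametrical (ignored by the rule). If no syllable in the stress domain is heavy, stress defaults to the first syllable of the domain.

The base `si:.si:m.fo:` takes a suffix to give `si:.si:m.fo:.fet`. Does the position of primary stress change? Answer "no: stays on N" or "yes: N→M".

no: stays on 2

Base `si:.si:m.fo:` (3 syllables):
  The final syllable (3, fo:) is extrametrical; the stress domain is syllables 1–2.
  Weights: 1 si: L, 2 si:m H.
  Heavy syllables in the domain: 2. The rightmost is syllable 2 (si:m).
  → primary stress on syllable 2.
Suffixed `si:.si:m.fo:.fet` (4 syllables):
  The final syllable (4, fet) is extrametrical; the stress domain is syllables 1–3.
  Weights: 1 si: L, 2 si:m H, 3 fo: L.
  Heavy syllables in the domain: 2. The rightmost is syllable 2 (si:m).
  → primary stress on syllable 2.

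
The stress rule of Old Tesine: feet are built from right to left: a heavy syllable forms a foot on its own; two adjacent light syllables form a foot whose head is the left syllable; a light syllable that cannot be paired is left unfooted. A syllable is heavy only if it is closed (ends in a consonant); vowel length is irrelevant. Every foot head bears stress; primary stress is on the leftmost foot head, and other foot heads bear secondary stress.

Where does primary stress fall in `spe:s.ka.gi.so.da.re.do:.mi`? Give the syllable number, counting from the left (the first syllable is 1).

1

Weights: 1 spe:s H, 2 ka L, 3 gi L, 4 so L, 5 da L, 6 re L, 7 do: L, 8 mi L.
Parse right to left (heavy = foot alone; LL = one foot; stranded L unfooted): (ˈspe:s) ka (ˈgi.so) (ˈda.re) (ˈdo:.mi).
Foot heads: 1, 3, 5, 7.
Primary stress on the leftmost head = syllable 1.
Primary stress: syllable 1 → ˈspe:s.ka.gi.so.da.re.do:.mi.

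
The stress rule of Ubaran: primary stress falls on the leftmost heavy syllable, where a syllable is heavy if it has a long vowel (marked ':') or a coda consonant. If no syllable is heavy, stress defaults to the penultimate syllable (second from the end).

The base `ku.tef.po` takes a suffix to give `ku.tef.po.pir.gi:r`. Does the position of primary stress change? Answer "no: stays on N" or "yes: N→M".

no: stays on 2

Base `ku.tef.po` (3 syllables):
  Weights: 1 ku L, 2 tef H, 3 po L.
  Heavy syllables in the domain: 2. The leftmost is syllable 2 (tef).
  → primary stress on syllable 2.
Suffixed `ku.tef.po.pir.gi:r` (5 syllables):
  Weights: 1 ku L, 2 tef H, 3 po L, 4 pir H, 5 gi:r H.
  Heavy syllables in the domain: 2, 4, 5. The leftmost is syllable 2 (tef).
  → primary stress on syllable 2.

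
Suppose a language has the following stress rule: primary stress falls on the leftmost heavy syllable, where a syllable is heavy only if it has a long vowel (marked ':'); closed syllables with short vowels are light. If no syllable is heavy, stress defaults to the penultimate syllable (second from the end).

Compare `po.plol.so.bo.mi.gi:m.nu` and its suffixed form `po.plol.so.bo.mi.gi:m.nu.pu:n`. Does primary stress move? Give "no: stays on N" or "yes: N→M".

Base `po.plol.so.bo.mi.gi:m.nu` (7 syllables):
  Weights: 1 po L, 2 plol L, 3 so L, 4 bo L, 5 mi L, 6 gi:m H, 7 nu L.
  Heavy syllables in the domain: 6. The leftmost is syllable 6 (gi:m).
  → primary stress on syllable 6.
Suffixed `po.plol.so.bo.mi.gi:m.nu.pu:n` (8 syllables):
  Weights: 1 po L, 2 plol L, 3 so L, 4 bo L, 5 mi L, 6 gi:m H, 7 nu L, 8 pu:n H.
  Heavy syllables in the domain: 6, 8. The leftmost is syllable 6 (gi:m).
  → primary stress on syllable 6.

no: stays on 6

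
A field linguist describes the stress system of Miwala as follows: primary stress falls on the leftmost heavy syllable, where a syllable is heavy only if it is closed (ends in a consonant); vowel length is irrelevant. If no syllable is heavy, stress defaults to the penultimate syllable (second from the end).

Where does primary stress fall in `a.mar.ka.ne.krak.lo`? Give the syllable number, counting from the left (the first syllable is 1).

Weights: 1 a L, 2 mar H, 3 ka L, 4 ne L, 5 krak H, 6 lo L.
Heavy syllables in the domain: 2, 5. The leftmost is syllable 2 (mar).
Primary stress: syllable 2 → a.ˈmar.ka.ne.krak.lo.

2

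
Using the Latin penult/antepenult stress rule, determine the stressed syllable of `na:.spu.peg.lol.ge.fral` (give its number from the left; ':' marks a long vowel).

4

Classical Latin: stress the penult if heavy (long vowel or closed), else the antepenult.
Weights: 4 lol H, 5 ge L, 6 fral H.
The penult (syllable 5, ge) is light, so stress falls on the antepenult (syllable 4, lol).
Stress on syllable 4: na:.spu.peg.ˈlol.ge.fral.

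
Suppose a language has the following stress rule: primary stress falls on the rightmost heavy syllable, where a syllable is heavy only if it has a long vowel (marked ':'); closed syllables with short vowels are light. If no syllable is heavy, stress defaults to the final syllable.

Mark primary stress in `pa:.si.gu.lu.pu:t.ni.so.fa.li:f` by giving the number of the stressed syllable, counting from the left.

Weights: 1 pa: H, 2 si L, 3 gu L, 4 lu L, 5 pu:t H, 6 ni L, 7 so L, 8 fa L, 9 li:f H.
Heavy syllables in the domain: 1, 5, 9. The rightmost is syllable 9 (li:f).
Primary stress: syllable 9 → pa:.si.gu.lu.pu:t.ni.so.fa.ˈli:f.

9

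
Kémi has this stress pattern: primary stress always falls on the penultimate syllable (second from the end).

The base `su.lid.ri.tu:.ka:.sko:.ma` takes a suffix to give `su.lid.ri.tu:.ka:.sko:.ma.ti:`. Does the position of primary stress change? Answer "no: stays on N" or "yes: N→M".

Base `su.lid.ri.tu:.ka:.sko:.ma` (7 syllables):
  The word has 7 syllables; the penultimate syllable (second from the end) is syllable 6 (sko:).
  → primary stress on syllable 6.
Suffixed `su.lid.ri.tu:.ka:.sko:.ma.ti:` (8 syllables):
  The word has 8 syllables; the penultimate syllable (second from the end) is syllable 7 (ma).
  → primary stress on syllable 7.

yes: 6→7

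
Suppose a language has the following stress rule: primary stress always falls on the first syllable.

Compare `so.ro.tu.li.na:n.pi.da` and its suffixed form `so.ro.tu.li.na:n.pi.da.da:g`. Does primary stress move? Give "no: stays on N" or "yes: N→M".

Base `so.ro.tu.li.na:n.pi.da` (7 syllables):
  The word has 7 syllables; the first syllable is syllable 1 (so).
  → primary stress on syllable 1.
Suffixed `so.ro.tu.li.na:n.pi.da.da:g` (8 syllables):
  The word has 8 syllables; the first syllable is syllable 1 (so).
  → primary stress on syllable 1.

no: stays on 1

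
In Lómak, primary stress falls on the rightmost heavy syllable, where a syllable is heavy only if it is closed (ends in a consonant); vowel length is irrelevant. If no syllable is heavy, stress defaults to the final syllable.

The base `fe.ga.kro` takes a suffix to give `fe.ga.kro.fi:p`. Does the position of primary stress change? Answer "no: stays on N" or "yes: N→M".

Base `fe.ga.kro` (3 syllables):
  Weights: 1 fe L, 2 ga L, 3 kro L.
  No heavy syllable in the domain; default to the final syllable = syllable 3.
  → primary stress on syllable 3.
Suffixed `fe.ga.kro.fi:p` (4 syllables):
  Weights: 1 fe L, 2 ga L, 3 kro L, 4 fi:p H.
  Heavy syllables in the domain: 4. The rightmost is syllable 4 (fi:p).
  → primary stress on syllable 4.

yes: 3→4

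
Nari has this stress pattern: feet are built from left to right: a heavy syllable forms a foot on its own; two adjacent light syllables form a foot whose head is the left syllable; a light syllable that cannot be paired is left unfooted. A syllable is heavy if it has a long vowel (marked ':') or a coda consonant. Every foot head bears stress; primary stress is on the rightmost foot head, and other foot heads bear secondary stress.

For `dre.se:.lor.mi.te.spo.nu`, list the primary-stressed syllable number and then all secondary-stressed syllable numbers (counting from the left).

Weights: 1 dre L, 2 se: H, 3 lor H, 4 mi L, 5 te L, 6 spo L, 7 nu L.
Parse left to right (heavy = foot alone; LL = one foot; stranded L unfooted): dre (ˈse:) (ˈlor) (ˈmi.te) (ˈspo.nu).
Foot heads: 2, 3, 4, 6.
Primary stress on the rightmost head = syllable 6.
Secondary stress on 2, 3, 4: dre.ˌse:.ˌlor.ˌmi.te.ˈspo.nu.

primary 6, secondary 2, 3, 4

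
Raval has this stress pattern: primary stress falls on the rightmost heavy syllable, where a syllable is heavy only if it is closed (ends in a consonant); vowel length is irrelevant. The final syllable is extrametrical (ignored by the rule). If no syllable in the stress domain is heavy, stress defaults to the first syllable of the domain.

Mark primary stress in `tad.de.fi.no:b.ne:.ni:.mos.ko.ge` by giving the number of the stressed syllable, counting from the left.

The final syllable (9, ge) is extrametrical; the stress domain is syllables 1–8.
Weights: 1 tad H, 2 de L, 3 fi L, 4 no:b H, 5 ne: L, 6 ni: L, 7 mos H, 8 ko L.
Heavy syllables in the domain: 1, 4, 7. The rightmost is syllable 7 (mos).
Primary stress: syllable 7 → tad.de.fi.no:b.ne:.ni:.ˈmos.ko.ge.

7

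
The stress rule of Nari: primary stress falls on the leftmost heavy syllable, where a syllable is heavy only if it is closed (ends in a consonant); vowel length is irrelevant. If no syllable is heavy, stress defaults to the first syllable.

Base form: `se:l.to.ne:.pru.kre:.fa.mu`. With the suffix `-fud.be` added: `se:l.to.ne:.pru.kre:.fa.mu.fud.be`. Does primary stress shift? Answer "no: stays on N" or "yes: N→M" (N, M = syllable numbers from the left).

no: stays on 1

Base `se:l.to.ne:.pru.kre:.fa.mu` (7 syllables):
  Weights: 1 se:l H, 2 to L, 3 ne: L, 4 pru L, 5 kre: L, 6 fa L, 7 mu L.
  Heavy syllables in the domain: 1. The leftmost is syllable 1 (se:l).
  → primary stress on syllable 1.
Suffixed `se:l.to.ne:.pru.kre:.fa.mu.fud.be` (9 syllables):
  Weights: 1 se:l H, 2 to L, 3 ne: L, 4 pru L, 5 kre: L, 6 fa L, 7 mu L, 8 fud H, 9 be L.
  Heavy syllables in the domain: 1, 8. The leftmost is syllable 1 (se:l).
  → primary stress on syllable 1.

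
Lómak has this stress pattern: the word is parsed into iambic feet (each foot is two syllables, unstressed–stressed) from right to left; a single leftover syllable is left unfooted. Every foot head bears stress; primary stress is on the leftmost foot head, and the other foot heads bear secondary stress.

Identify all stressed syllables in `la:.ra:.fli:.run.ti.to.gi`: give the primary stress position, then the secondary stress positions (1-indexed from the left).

Parse right to left into iambic (σˈσ) feet: la: (ra:.ˈfli:) (run.ˈti) (to.ˈgi). Syllable 1 is left unfooted.
Foot heads (stressed positions): 3, 5, 7.
End Rule Leftmost: primary stress on the leftmost head = syllable 3.
Secondary stress on 5, 7: la:.ra:.ˈfli:.run.ˌti.to.ˌgi.

primary 3, secondary 5, 7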